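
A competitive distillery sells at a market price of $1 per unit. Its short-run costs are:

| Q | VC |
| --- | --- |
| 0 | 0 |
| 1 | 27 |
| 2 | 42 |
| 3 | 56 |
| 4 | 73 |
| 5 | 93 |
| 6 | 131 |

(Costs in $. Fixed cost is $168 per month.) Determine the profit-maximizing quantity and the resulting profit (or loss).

Q = 0 (shut down); profit = -$168

Tabulate TR − TC: Q=0: -168; Q=1: -194; Q=2: -208; Q=3: -221; Q=4: -237; Q=5: -256; Q=6: -293.
Profit is highest at Q = 0. Equivalently, the lowest AVC in the table is 73/4 ≈ $18.25 at Q = 4, and P = $1 falls below it — price never covers variable cost, so the firm shuts down and loses only its fixed cost.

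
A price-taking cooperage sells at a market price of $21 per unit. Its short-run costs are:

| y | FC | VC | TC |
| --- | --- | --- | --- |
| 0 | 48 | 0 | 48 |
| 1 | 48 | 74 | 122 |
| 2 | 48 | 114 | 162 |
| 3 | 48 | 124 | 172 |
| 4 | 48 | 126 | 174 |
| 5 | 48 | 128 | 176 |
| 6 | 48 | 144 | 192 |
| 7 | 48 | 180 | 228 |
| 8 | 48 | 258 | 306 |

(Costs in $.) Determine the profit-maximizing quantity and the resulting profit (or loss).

y = 0 (shut down); profit = -$48

Compute π = P·y − TC at each output: y=0: -48; y=1: -101; y=2: -120; y=3: -109; y=4: -90; y=5: -71; y=6: -66; y=7: -81; y=8: -138.
Profit is highest at y = 0. Equivalently, the lowest AVC in the table is 144/6 ≈ $24 at y = 6, and P = $21 falls below it — price never covers variable cost, so the firm shuts down and loses only its fixed cost.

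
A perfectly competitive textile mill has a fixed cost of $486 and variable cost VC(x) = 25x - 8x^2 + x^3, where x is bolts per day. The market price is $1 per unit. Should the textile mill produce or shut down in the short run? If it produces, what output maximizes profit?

From TC, MC = TC'(x) = 25 - 16x + 3x^2 and AVC = VC/x = 25 - 8x + x^2.
AVC is minimized where dAVC/dx = -8 + 2x = 0, at x = 4; min AVC = 25 - 8·4 + 4^2 = $9.
P = $1 lies below min AVC = $9; no output level covers variable cost.
Best response: produce nothing and absorb the $486 fixed cost.

Shut down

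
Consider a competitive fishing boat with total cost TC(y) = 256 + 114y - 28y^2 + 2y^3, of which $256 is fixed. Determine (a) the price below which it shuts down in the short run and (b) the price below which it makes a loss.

Shutdown price = min AVC. AVC = 114 - 28y + 2y^2, with vertex at y = 7 and minimum $16.
ATC = 256/y + 114 - 28y + 2y^2. Setting dATC/dy = −256/y^2 − 28 + 4y = 0 gives y = 8 (since 4·8^3 − 28·8^2 = 256).
min ATC = 256/8 + 114 − 28·8 + 2·8^2 = $50. That is the break-even price.
For $16 ≤ P < $50 the firm produces at a loss; below $16 it shuts down.

Shutdown price = $16; break-even price = $50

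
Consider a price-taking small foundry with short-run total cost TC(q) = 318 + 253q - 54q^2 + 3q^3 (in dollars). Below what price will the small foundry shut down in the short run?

$10 per unit

The shutdown price is the minimum of AVC. VC = 253q - 54q^2 + 3q^3, so AVC = 253 - 54q + 3q^2.
dAVC/dq = -54 + 6q = 0 gives q = 9. min AVC = 253 - 54·9 + 3·9^2 = 10.
So the shutdown price is $10.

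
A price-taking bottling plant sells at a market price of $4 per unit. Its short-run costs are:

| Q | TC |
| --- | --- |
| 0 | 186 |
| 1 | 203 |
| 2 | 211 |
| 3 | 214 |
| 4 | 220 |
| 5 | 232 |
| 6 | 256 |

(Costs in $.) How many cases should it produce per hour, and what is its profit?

Tabulate TR − TC: Q=0: -186; Q=1: -199; Q=2: -203; Q=3: -202; Q=4: -204; Q=5: -212; Q=6: -232.
Profit is highest at Q = 0. Equivalently, the lowest AVC in the table is 34/4 ≈ $8.50 at Q = 4, and P = $4 falls below it — price never covers variable cost, so the firm shuts down and loses only its fixed cost.

Q = 0 (shut down); profit = -$186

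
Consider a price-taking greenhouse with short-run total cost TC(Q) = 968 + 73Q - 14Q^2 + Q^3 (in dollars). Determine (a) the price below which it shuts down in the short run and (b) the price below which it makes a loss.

AVC = 73 - 14Q + Q^2; minimized at Q = 7, giving min AVC = $24. That is the shutdown price.
ATC = 968/Q + 73 - 14Q + Q^2. Setting dATC/dQ = −968/Q^2 − 14 + 2Q = 0 gives Q = 11 (since 2·11^3 − 14·11^2 = 968).
min ATC = 968/11 + 73 − 14·11 + 11^2 = $128. That is the break-even price.
Between these two prices the firm operates at a loss; above $128 it earns a profit.

Shutdown price = $24; break-even price = $128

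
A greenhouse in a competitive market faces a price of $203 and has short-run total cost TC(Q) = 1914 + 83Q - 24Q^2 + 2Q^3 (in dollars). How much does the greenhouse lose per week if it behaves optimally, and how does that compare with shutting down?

AVC = 83 - 24Q + 2Q^2; min AVC = $11 at Q = 6. Since P = $203 ≥ min AVC, the firm produces.
With MC = 83 - 48Q + 6Q^2, P = MC on the upward-sloping part at Q* = 10.
TR = 203·10 = 2030. TC = 1914 + 430 = 2344. Profit = 2030 − 2344 = -$314.
Shutting down would mean losing the fixed cost of $1914, so operating at a loss of $314 is better by $1600.

Profit = -$314 at Q = 10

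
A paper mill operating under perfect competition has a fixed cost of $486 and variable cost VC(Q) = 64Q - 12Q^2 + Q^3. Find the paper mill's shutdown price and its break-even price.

AVC = 64 - 12Q + Q^2; minimized at Q = 6, giving min AVC = $28. That is the shutdown price.
ATC = 486/Q + 64 - 12Q + Q^2. Setting dATC/dQ = −486/Q^2 − 12 + 2Q = 0 gives Q = 9 (since 2·9^3 − 12·9^2 = 486).
min ATC = 486/9 + 64 − 12·9 + 9^2 = $91. That is the break-even price.
Between these two prices the firm operates at a loss; above $91 it earns a profit.

Shutdown price = $28; break-even price = $91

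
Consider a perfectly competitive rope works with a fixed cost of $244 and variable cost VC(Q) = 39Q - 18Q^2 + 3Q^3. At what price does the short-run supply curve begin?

The firm shuts down when price falls below the minimum of average variable cost. AVC = VC/Q = 39 - 18Q + 3Q^2.
At the minimum of AVC, MC = AVC. MC = 39 - 36Q + 9Q^2; setting MC = AVC gives 6Q^2 - 18Q = 0, so Q = 3. min AVC = 12.
The firm shuts down for any P below $12.

$12 per unit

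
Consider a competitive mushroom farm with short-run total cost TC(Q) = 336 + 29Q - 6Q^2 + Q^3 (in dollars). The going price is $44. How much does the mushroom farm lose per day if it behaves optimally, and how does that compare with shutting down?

Profit = -$236 at Q = 5

AVC = 29 - 6Q + Q^2; min AVC = $20 at Q = 3. Since P = $44 ≥ min AVC, the firm produces.
MC = 29 - 12Q + 3Q^2. Setting P = MC and taking the root on the rising branch gives Q* = 5.
TR = 44·5 = 220. TC = 336 + 120 = 456. Profit = 220 − 456 = -$236.
That loss of $236 beats the $336 the firm would lose by shutting down; producing recovers $100 of fixed cost.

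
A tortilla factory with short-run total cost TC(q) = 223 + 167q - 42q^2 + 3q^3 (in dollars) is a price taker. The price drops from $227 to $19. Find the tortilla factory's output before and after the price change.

AVC = 167 - 42q + 3q^2, minimized at q = 7 where min AVC = $20. MC = 167 - 84q + 9q^2.
With P = $227 above the shutdown price, P = MC gives q = 10.
At P = $19 < min AVC = $20, price no longer covers variable cost at any output, so the firm shuts down: q = 0.

Output falls from 10 to 0 (the firm shuts down)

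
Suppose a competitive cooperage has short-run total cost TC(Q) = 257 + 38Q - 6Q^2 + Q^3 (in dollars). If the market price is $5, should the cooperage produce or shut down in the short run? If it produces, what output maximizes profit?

From TC, MC = TC'(Q) = 38 - 12Q + 3Q^2 and AVC = VC/Q = 38 - 6Q + Q^2.
The AVC parabola has its vertex at Q = 6/2 = 3, where AVC = 38 - 6·3 + 3^2 = $29.
P = $5 lies below min AVC = $29; no output level covers variable cost.
Shutting down limits the loss to fixed cost, $257.

Shut down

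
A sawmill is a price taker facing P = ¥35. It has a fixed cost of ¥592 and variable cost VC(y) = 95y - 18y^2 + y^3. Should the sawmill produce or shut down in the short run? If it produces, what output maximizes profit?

Variable cost is VC = 95y - 18y^2 + y^3, so AVC = VC/y = 95 - 18y + y^2 and MC = dTC/dy = 95 - 36y + 3y^2.
The AVC parabola has its vertex at y = 18/2 = 9, where AVC = 95 - 18·9 + 9^2 = ¥14.
Since P = ¥35 ≥ min AVC = ¥14, price covers variable cost and the firm should produce.
Set P = MC: 35 = 95 - 36y + 3y^2 → 60 - 36y + 3y^2 = 0. The roots are y = 2 and y = 10; the profit-maximizing output is on the rising part of MC, so y* = 10.
Check: AVC at y = 10 is ¥15 ≤ P, so revenue covers variable cost.
Profit = P·y − TC = 35·10 − 742 = -¥392, a loss, but smaller than the ¥592 fixed cost the firm would lose by shutting down.

Produce at y = 10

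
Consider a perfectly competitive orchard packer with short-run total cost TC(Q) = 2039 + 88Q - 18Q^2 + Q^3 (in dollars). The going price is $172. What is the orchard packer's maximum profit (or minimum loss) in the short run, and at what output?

AVC = 88 - 18Q + Q^2 has its minimum $7 at Q = 9; price $172 clears that bar, so the firm operates.
MC = 88 - 36Q + 3Q^2. Setting P = MC and taking the root on the rising branch gives Q* = 14.
TR = 172·14 = 2408. TC = 2039 + 448 = 2487. Profit = 2408 − 2487 = -$79.
Shutting down would mean losing the fixed cost of $2039, so operating at a loss of $79 is better by $1960.

Profit = -$79 at Q = 14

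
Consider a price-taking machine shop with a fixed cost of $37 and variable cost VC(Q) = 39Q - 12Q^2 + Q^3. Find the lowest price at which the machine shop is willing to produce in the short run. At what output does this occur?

$3 per unit, at Q = 6

Short-run supply begins at min AVC. From VC = 39Q - 12Q^2 + Q^3, AVC = 39 - 12Q + Q^2.
At the minimum of AVC, MC = AVC. MC = 39 - 24Q + 3Q^2; setting MC = AVC gives 2Q^2 - 12Q = 0, so Q = 6. min AVC = 3.
So the shutdown price is $3.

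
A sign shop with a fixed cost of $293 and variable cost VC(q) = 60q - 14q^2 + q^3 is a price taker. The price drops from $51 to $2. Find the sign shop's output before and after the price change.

AVC = 60 - 14q + q^2, minimized at q = 7 where min AVC = $11. MC = 60 - 28q + 3q^2.
At P = $51 ≥ min AVC, set P = MC on the rising branch: q = 9.
At P = $2 < min AVC = $11, price no longer covers variable cost at any output, so the firm shuts down: q = 0.

Output falls from 9 to 0 (the firm shuts down)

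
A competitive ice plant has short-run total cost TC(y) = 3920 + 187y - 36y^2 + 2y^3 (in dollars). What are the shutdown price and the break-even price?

Shutdown price = $25; break-even price = $355

Shutdown price = min AVC. AVC = 187 - 36y + 2y^2, with vertex at y = 9 and minimum $25.
ATC = 3920/y + 187 - 36y + 2y^2. Setting dATC/dy = −3920/y^2 − 36 + 4y = 0 gives y = 14 (since 4·14^3 − 36·14^2 = 3920).
min ATC = 3920/14 + 187 − 36·14 + 2·14^2 = $355. That is the break-even price.
For $25 ≤ P < $355 the firm produces at a loss; below $25 it shuts down.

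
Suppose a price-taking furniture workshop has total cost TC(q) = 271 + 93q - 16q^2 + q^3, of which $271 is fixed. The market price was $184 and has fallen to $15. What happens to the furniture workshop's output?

MC = 93 - 32q + 3q^2; the shutdown threshold is min AVC = $29 (at q = 8).
With P = $184 above the shutdown price, P = MC gives q = 13.
At P = $15 < min AVC = $29, price no longer covers variable cost at any output, so the firm shuts down: q = 0.

Output falls from 13 to 0 (the firm shuts down)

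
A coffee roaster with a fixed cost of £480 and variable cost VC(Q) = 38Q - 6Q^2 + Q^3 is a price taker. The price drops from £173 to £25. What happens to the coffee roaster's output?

Output falls from 9 to 0 (the firm shuts down)

MC = 38 - 12Q + 3Q^2; the shutdown threshold is min AVC = £29 (at Q = 3).
At P = £173 ≥ min AVC, set P = MC on the rising branch: Q = 9.
At P = £25 < min AVC = £29, price no longer covers variable cost at any output, so the firm shuts down: Q = 0.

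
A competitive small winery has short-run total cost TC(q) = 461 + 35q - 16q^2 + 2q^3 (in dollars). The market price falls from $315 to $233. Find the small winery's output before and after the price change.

Output falls from 10 to 9

MC = 35 - 32q + 6q^2; the shutdown threshold is min AVC = $3 (at q = 4).
At P = $315 ≥ min AVC, set P = MC on the rising branch: q = 10.
At P = $233 ≥ min AVC, set P = MC: q = 9. The firm stays open but cuts output.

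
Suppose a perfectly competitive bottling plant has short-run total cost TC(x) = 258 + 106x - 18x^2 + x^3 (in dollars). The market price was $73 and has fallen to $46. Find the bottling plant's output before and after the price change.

AVC = 106 - 18x + x^2, minimized at x = 9 where min AVC = $25. MC = 106 - 36x + 3x^2.
At P = $73 ≥ min AVC, set P = MC on the rising branch: x = 11.
At P = $46 ≥ min AVC, set P = MC: x = 10. The firm stays open but cuts output.

Output falls from 11 to 10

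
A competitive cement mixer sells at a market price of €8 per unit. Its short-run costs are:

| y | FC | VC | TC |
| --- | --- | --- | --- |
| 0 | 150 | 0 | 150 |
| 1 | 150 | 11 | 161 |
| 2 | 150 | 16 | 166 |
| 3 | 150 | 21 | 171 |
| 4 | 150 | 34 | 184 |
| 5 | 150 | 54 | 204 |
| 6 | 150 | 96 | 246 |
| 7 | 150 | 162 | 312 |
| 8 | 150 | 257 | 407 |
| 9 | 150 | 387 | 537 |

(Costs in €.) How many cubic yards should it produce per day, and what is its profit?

Profit at each row (π = 8y − TC): y=0: -150; y=1: -153; y=2: -150; y=3: -147; y=4: -152; y=5: -164; y=6: -198; y=7: -256; y=8: -343; y=9: -465.
Profit is maximized at y = 3. AVC there is 21/3 = €7 ≤ P, so producing beats shutting down (which would give -€150).

y = 3; profit = -€147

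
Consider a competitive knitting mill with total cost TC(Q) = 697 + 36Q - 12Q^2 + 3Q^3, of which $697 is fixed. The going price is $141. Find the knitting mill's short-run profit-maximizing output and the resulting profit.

AVC = 36 - 12Q + 3Q^2; min AVC = $24 at Q = 2. Since P = $141 ≥ min AVC, the firm produces.
MC = 36 - 24Q + 9Q^2. Setting P = MC and taking the root on the rising branch gives Q* = 5.
TR = 141·5 = 705. TC = 697 + 255 = 952. Profit = 705 − 952 = -$247.
Shutting down would mean losing the fixed cost of $697, so operating at a loss of $247 is better by $450.

Profit = -$247 at Q = 5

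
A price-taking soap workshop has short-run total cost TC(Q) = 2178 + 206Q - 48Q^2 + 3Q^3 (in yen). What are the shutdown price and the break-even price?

AVC = 206 - 48Q + 3Q^2; minimized at Q = 8, giving min AVC = ¥14. That is the shutdown price.
ATC = 2178/Q + 206 - 48Q + 3Q^2. Setting dATC/dQ = −2178/Q^2 − 48 + 6Q = 0 gives Q = 11 (since 6·11^3 − 48·11^2 = 2178).
min ATC = 2178/11 + 206 − 48·11 + 3·11^2 = ¥239. That is the break-even price.
Between these two prices the firm operates at a loss; above ¥239 it earns a profit.

Shutdown price = ¥14; break-even price = ¥239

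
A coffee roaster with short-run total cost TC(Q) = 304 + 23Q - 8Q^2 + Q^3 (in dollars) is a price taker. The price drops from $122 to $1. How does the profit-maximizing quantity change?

MC = 23 - 16Q + 3Q^2; the shutdown threshold is min AVC = $7 (at Q = 4).
With P = $122 above the shutdown price, P = MC gives Q = 9.
At P = $1 < min AVC = $7, price no longer covers variable cost at any output, so the firm shuts down: Q = 0.

Output falls from 9 to 0 (the firm shuts down)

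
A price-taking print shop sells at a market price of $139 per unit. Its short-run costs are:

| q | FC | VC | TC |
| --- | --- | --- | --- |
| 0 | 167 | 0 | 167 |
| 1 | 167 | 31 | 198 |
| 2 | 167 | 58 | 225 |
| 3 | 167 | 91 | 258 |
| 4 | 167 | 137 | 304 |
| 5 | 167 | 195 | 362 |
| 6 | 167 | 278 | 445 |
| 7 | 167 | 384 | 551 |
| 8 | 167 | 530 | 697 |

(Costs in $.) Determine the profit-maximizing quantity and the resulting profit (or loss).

Compute π = P·q − TC at each output: q=0: -167; q=1: -59; q=2: 53; q=3: 159; q=4: 252; q=5: 333; q=6: 389; q=7: 422; q=8: 415.
Profit is maximized at q = 7. AVC there is 384/7 = $54.86 ≤ P, so producing beats shutting down (which would give -$167).

q = 7; profit = $422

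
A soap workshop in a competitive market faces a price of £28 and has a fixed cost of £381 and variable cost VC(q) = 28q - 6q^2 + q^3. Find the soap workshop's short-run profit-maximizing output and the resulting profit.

AVC = 28 - 6q + q^2 has its minimum £19 at q = 3; price £28 clears that bar, so the firm operates.
MC = 28 - 12q + 3q^2. Setting P = MC and taking the root on the rising branch gives q* = 4.
TR = 28·4 = 112. TC = 381 + 80 = 461. Profit = 112 − 461 = -£349.
Shutting down would mean losing the fixed cost of £381, so operating at a loss of £349 is better by £32.

Profit = -£349 at q = 4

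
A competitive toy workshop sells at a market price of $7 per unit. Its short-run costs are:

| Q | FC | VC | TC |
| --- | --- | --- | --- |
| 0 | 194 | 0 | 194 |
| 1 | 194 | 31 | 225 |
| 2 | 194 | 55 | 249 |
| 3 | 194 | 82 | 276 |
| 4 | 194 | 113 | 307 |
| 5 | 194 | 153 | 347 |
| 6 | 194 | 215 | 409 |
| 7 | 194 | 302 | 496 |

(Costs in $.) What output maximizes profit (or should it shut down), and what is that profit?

Compute π = P·Q − TC at each output: Q=0: -194; Q=1: -218; Q=2: -235; Q=3: -255; Q=4: -279; Q=5: -312; Q=6: -367; Q=7: -447.
Profit is highest at Q = 0. Equivalently, the lowest AVC in the table is 82/3 ≈ $27.33 at Q = 3, and P = $7 falls below it — price never covers variable cost, so the firm shuts down and loses only its fixed cost.

Q = 0 (shut down); profit = -$194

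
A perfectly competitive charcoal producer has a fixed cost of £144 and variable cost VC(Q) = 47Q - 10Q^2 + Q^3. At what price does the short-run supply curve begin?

£22 per unit

The firm shuts down when price falls below the minimum of average variable cost. AVC = VC/Q = 47 - 10Q + Q^2.
At the minimum of AVC, MC = AVC. MC = 47 - 20Q + 3Q^2; setting MC = AVC gives 2Q^2 - 10Q = 0, so Q = 5. min AVC = 22.
The firm shuts down for any P below £22.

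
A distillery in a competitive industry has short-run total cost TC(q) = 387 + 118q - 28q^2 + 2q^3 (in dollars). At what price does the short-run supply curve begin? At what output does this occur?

The firm shuts down when price falls below the minimum of average variable cost. AVC = VC/q = 118 - 28q + 2q^2.
dAVC/dq = -28 + 4q = 0 gives q = 7. min AVC = 118 - 28·7 + 2·7^2 = 20.
So the shutdown price is $20.

$20 per unit, at q = 7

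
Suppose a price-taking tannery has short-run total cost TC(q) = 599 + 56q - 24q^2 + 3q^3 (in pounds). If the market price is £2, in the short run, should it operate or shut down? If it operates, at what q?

Strip out fixed cost: VC = 56q - 24q^2 + 3q^3. Then AVC = 56 - 24q + 3q^2 and MC = 56 - 48q + 9q^2.
AVC hits its minimum where MC = AVC, at q = 4, giving min AVC = 56 - 24·4 + 3·4^2 = £8.
With P < min AVC (£2 < £8), every unit sold adds to the loss.
Shutting down limits the loss to fixed cost, £599.

Shut down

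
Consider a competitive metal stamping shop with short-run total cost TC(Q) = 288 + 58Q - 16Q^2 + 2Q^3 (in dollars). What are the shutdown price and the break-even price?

Shutdown price = min AVC. AVC = 58 - 16Q + 2Q^2, with vertex at Q = 4 and minimum $26.
ATC = 288/Q + 58 - 16Q + 2Q^2. Setting dATC/dQ = −288/Q^2 − 16 + 4Q = 0 gives Q = 6 (since 4·6^3 − 16·6^2 = 288).
min ATC = 288/6 + 58 − 16·6 + 2·6^2 = $82. That is the break-even price.
Between these two prices the firm operates at a loss; above $82 it earns a profit.

Shutdown price = $26; break-even price = $82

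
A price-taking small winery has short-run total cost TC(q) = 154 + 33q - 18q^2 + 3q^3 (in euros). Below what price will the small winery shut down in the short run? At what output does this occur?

The shutdown price is the minimum of AVC. VC = 33q - 18q^2 + 3q^3, so AVC = 33 - 18q + 3q^2.
At the minimum of AVC, MC = AVC. MC = 33 - 36q + 9q^2; setting MC = AVC gives 6q^2 - 18q = 0, so q = 3. min AVC = 6.
So the shutdown price is €6.

€6 per unit, at q = 3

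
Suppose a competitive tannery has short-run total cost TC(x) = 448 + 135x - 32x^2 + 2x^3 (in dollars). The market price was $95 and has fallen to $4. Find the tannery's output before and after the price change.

AVC = 135 - 32x + 2x^2, minimized at x = 8 where min AVC = $7. MC = 135 - 64x + 6x^2.
At P = $95 ≥ min AVC, set P = MC on the rising branch: x = 10.
At P = $4 < min AVC = $7, price no longer covers variable cost at any output, so the firm shuts down: x = 0.

Output falls from 10 to 0 (the firm shuts down)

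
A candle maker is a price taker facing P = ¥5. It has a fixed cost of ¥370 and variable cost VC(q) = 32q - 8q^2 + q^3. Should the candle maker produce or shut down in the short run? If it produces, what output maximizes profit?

Shut down

Variable cost is VC = 32q - 8q^2 + q^3, so AVC = VC/q = 32 - 8q + q^2 and MC = dTC/dq = 32 - 16q + 3q^2.
The AVC parabola has its vertex at q = 8/2 = 4, where AVC = 32 - 8·4 + 4^2 = ¥16.
P = ¥5 lies below min AVC = ¥16; no output level covers variable cost.
The firm minimizes its loss by shutting down and losing only its fixed cost of ¥370.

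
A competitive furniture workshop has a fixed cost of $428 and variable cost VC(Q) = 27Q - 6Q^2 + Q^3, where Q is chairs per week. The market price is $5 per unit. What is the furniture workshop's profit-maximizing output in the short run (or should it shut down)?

Strip out fixed cost: VC = 27Q - 6Q^2 + Q^3. Then AVC = 27 - 6Q + Q^2 and MC = 27 - 12Q + 3Q^2.
The AVC parabola has its vertex at Q = 6/2 = 3, where AVC = 27 - 6·3 + 3^2 = $18.
With P < min AVC ($5 < $18), every unit sold adds to the loss.
The firm minimizes its loss by shutting down and losing only its fixed cost of $428.

Shut down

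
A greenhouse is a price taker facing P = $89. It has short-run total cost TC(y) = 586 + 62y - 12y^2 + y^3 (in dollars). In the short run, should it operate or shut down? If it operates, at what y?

Produce at y = 9

Variable cost is VC = 62y - 12y^2 + y^3, so AVC = VC/y = 62 - 12y + y^2 and MC = dTC/dy = 62 - 24y + 3y^2.
The AVC parabola has its vertex at y = 12/2 = 6, where AVC = 62 - 12·6 + 6^2 = $26.
P = $89 exceeds min AVC = $26, so the firm stays open.
Solving P = MC: -27 - 24y + 3y^2 = 0 ⇒ y = -1 or 9. On the upward-sloping branch, y* = 9.
Check: AVC at y = 9 is $35 ≤ P, so revenue covers variable cost.
Profit = P·y − TC = 89·9 − 901 = -$100, a loss, but smaller than the $586 fixed cost the firm would lose by shutting down.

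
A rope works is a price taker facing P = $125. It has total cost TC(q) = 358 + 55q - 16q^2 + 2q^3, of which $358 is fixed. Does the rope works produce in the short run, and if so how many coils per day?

Produce at q = 7

From TC, MC = TC'(q) = 55 - 32q + 6q^2 and AVC = VC/q = 55 - 16q + 2q^2.
AVC is minimized where dAVC/dq = -16 + 4q = 0, at q = 4; min AVC = 55 - 16·4 + 2·4^2 = $23.
Since P = $125 ≥ min AVC = $23, price covers variable cost and the firm should produce.
P = MC gives -70 - 32q + 6q^2 = 0, with roots -5/3 and 7. Take the larger (rising MC): q* = 7.
Check: AVC at q = 7 is $41 ≤ P, so revenue covers variable cost.
Profit = P·q − TC = 125·7 − 645 = $230.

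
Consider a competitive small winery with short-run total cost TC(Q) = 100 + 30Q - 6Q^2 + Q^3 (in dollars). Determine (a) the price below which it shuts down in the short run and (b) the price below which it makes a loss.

Shutdown price = $21; break-even price = $45

Shutdown price = min AVC. AVC = 30 - 6Q + Q^2, with vertex at Q = 3 and minimum $21.
ATC = 100/Q + 30 - 6Q + Q^2. Setting dATC/dQ = −100/Q^2 − 6 + 2Q = 0 gives Q = 5 (since 2·5^3 − 6·5^2 = 100).
min ATC = 100/5 + 30 − 6·5 + 5^2 = $45. That is the break-even price.
For $21 ≤ P < $45 the firm produces at a loss; below $21 it shuts down.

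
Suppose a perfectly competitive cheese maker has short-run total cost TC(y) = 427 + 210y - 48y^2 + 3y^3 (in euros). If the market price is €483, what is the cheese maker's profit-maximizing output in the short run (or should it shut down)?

Strip out fixed cost: VC = 210y - 48y^2 + 3y^3. Then AVC = 210 - 48y + 3y^2 and MC = 210 - 96y + 9y^2.
AVC hits its minimum where MC = AVC, at y = 8, giving min AVC = 210 - 48·8 + 3·8^2 = €18.
Since P = €483 ≥ min AVC = €18, price covers variable cost and the firm should produce.
P = MC gives -273 - 96y + 9y^2 = 0, with roots -7/3 and 13. Take the larger (rising MC): y* = 13.
Check: AVC at y = 13 is €93 ≤ P, so revenue covers variable cost.
Profit = P·y − TC = 483·13 − 1636 = €4643.

Produce at y = 13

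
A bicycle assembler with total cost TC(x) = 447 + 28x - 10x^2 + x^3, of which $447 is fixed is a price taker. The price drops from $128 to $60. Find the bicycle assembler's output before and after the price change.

Output falls from 10 to 8

MC = 28 - 20x + 3x^2; the shutdown threshold is min AVC = $3 (at x = 5).
With P = $128 above the shutdown price, P = MC gives x = 10.
At P = $60 ≥ min AVC, set P = MC: x = 8. The firm stays open but cuts output.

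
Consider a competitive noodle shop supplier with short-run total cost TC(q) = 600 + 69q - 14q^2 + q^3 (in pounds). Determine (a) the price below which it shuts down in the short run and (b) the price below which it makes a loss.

Shutdown price = min AVC. AVC = 69 - 14q + q^2, with vertex at q = 7 and minimum £20.
ATC = 600/q + 69 - 14q + q^2. Setting dATC/dq = −600/q^2 − 14 + 2q = 0 gives q = 10 (since 2·10^3 − 14·10^2 = 600).
min ATC = 600/10 + 69 − 14·10 + 10^2 = £89. That is the break-even price.
For £20 ≤ P < £89 the firm produces at a loss; below £20 it shuts down.

Shutdown price = £20; break-even price = £89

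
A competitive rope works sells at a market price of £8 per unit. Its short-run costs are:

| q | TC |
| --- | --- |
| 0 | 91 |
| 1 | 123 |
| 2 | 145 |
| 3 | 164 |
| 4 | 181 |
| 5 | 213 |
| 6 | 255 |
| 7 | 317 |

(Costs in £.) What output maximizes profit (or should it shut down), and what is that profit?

q = 0 (shut down); profit = -£91

Compute π = P·q − TC at each output: q=0: -91; q=1: -115; q=2: -129; q=3: -140; q=4: -149; q=5: -173; q=6: -207; q=7: -261.
Profit is highest at q = 0. Equivalently, the lowest AVC in the table is 90/4 ≈ £22.50 at q = 4, and P = £8 falls below it — price never covers variable cost, so the firm shuts down and loses only its fixed cost.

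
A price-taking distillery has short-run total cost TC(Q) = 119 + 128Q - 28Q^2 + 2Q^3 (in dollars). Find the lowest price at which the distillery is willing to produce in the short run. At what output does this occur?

$30 per unit, at Q = 7

The firm shuts down when price falls below the minimum of average variable cost. AVC = VC/Q = 128 - 28Q + 2Q^2.
dAVC/dQ = -28 + 4Q = 0 gives Q = 7. min AVC = 128 - 28·7 + 2·7^2 = 30.
So the shutdown price is $30.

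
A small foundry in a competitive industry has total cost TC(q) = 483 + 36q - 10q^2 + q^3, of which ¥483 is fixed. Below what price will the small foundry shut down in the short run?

¥11 per unit

The firm shuts down when price falls below the minimum of average variable cost. AVC = VC/q = 36 - 10q + q^2.
At the minimum of AVC, MC = AVC. MC = 36 - 20q + 3q^2; setting MC = AVC gives 2q^2 - 10q = 0, so q = 5. min AVC = 11.
So the shutdown price is ¥11.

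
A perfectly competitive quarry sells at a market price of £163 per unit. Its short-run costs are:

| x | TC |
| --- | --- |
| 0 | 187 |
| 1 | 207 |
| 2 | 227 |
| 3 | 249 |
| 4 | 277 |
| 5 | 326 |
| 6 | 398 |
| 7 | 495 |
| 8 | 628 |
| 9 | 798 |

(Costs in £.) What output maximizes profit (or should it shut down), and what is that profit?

Tabulate TR − TC: x=0: -187; x=1: -44; x=2: 99; x=3: 240; x=4: 375; x=5: 489; x=6: 580; x=7: 646; x=8: 676; x=9: 669.
Profit is maximized at x = 8. AVC there is 441/8 = £55.12 ≤ P, so producing beats shutting down (which would give -£187).

x = 8; profit = £676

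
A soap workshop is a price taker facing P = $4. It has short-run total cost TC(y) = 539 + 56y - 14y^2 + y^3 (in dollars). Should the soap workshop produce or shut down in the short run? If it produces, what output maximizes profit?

Strip out fixed cost: VC = 56y - 14y^2 + y^3. Then AVC = 56 - 14y + y^2 and MC = 56 - 28y + 3y^2.
AVC is minimized where dAVC/dy = -14 + 2y = 0, at y = 7; min AVC = 56 - 14·7 + 7^2 = $7.
Since P = $4 < min AVC = $7, price fails to cover variable cost at any output.
The firm minimizes its loss by shutting down and losing only its fixed cost of $539.

Shut down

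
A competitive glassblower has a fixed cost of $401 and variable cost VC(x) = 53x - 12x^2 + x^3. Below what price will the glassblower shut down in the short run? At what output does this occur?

$17 per unit, at x = 6

The firm shuts down when price falls below the minimum of average variable cost. AVC = VC/x = 53 - 12x + x^2.
dAVC/dx = -12 + 2x = 0 gives x = 6. min AVC = 53 - 12·6 + 6^2 = 17.
For P < $17 the firm produces nothing.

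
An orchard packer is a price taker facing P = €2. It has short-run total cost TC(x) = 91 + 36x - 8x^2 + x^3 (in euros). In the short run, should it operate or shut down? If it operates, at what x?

Shut down

Strip out fixed cost: VC = 36x - 8x^2 + x^3. Then AVC = 36 - 8x + x^2 and MC = 36 - 16x + 3x^2.
AVC is minimized where dAVC/dx = -8 + 2x = 0, at x = 4; min AVC = 36 - 8·4 + 4^2 = €20.
Since P = €2 < min AVC = €20, price fails to cover variable cost at any output.
Shutting down limits the loss to fixed cost, €91.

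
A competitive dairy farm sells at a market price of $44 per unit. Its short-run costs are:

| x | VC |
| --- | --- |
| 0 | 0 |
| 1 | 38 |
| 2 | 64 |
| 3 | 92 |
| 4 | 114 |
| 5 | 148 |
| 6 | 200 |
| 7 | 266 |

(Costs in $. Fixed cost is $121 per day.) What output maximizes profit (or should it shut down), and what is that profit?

x = 5; profit = -$49

Compute π = P·x − TC at each output: x=0: -121; x=1: -115; x=2: -97; x=3: -81; x=4: -59; x=5: -49; x=6: -57; x=7: -79.
Profit is maximized at x = 5. AVC there is 148/5 = $29.60 ≤ P, so producing beats shutting down (which would give -$121).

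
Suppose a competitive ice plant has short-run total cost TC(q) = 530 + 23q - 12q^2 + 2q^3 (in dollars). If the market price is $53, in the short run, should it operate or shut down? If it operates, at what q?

Produce at q = 5

Strip out fixed cost: VC = 23q - 12q^2 + 2q^3. Then AVC = 23 - 12q + 2q^2 and MC = 23 - 24q + 6q^2.
AVC is minimized where dAVC/dq = -12 + 4q = 0, at q = 3; min AVC = 23 - 12·3 + 2·3^2 = $5.
P = $53 exceeds min AVC = $5, so the firm stays open.
Solving P = MC: -30 - 24q + 6q^2 = 0 ⇒ q = -1 or 5. On the upward-sloping branch, q* = 5.
Check: AVC at q = 5 is $13 ≤ P, so revenue covers variable cost.
Profit = P·q − TC = 53·5 − 595 = -$330, a loss, but smaller than the $530 fixed cost the firm would lose by shutting down.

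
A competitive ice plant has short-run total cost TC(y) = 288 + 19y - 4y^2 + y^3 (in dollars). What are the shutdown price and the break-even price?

Shutdown price = $15; break-even price = $79

AVC = 19 - 4y + y^2; minimized at y = 2, giving min AVC = $15. That is the shutdown price.
ATC = 288/y + 19 - 4y + y^2. Setting dATC/dy = −288/y^2 − 4 + 2y = 0 gives y = 6 (since 2·6^3 − 4·6^2 = 288).
min ATC = 288/6 + 19 − 4·6 + 6^2 = $79. That is the break-even price.
For $15 ≤ P < $79 the firm produces at a loss; below $15 it shuts down.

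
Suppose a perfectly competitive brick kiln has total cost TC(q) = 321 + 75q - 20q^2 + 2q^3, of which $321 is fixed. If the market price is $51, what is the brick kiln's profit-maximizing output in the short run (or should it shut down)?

Produce at q = 6

Strip out fixed cost: VC = 75q - 20q^2 + 2q^3. Then AVC = 75 - 20q + 2q^2 and MC = 75 - 40q + 6q^2.
The AVC parabola has its vertex at q = 20/4 = 5, where AVC = 75 - 20·5 + 2·5^2 = $25.
P = $51 exceeds min AVC = $25, so the firm stays open.
Set P = MC: 51 = 75 - 40q + 6q^2 → 24 - 40q + 6q^2 = 0. The roots are q = 2/3 and q = 6; the profit-maximizing output is on the rising part of MC, so q* = 6.
Check: AVC at q = 6 is $27 ≤ P, so revenue covers variable cost.
Profit = P·q − TC = 51·6 − 483 = -$177, a loss, but smaller than the $321 fixed cost the firm would lose by shutting down.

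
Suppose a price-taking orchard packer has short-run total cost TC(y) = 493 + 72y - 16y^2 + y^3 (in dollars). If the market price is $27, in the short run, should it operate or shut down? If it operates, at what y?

Variable cost is VC = 72y - 16y^2 + y^3, so AVC = VC/y = 72 - 16y + y^2 and MC = dTC/dy = 72 - 32y + 3y^2.
The AVC parabola has its vertex at y = 16/2 = 8, where AVC = 72 - 16·8 + 8^2 = $8.
Because $27 ≥ $8, revenue can cover variable cost; the firm operates.
Solving P = MC: 45 - 32y + 3y^2 = 0 ⇒ y = 5/3 or 9. On the upward-sloping branch, y* = 9.
Check: AVC at y = 9 is $9 ≤ P, so revenue covers variable cost.
Profit = P·y − TC = 27·9 − 574 = -$331, a loss, but smaller than the $493 fixed cost the firm would lose by shutting down.

Produce at y = 9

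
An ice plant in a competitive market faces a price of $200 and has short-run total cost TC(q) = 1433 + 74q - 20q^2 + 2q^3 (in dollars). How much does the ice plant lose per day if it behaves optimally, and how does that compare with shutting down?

Profit = -$137 at q = 9

AVC = 74 - 20q + 2q^2 has its minimum $24 at q = 5; price $200 clears that bar, so the firm operates.
MC = 74 - 40q + 6q^2. Setting P = MC and taking the root on the rising branch gives q* = 9.
TR = 200·9 = 1800. TC = 1433 + 504 = 1937. Profit = 1800 − 1937 = -$137.
That loss of $137 beats the $1433 the firm would lose by shutting down; producing recovers $1296 of fixed cost.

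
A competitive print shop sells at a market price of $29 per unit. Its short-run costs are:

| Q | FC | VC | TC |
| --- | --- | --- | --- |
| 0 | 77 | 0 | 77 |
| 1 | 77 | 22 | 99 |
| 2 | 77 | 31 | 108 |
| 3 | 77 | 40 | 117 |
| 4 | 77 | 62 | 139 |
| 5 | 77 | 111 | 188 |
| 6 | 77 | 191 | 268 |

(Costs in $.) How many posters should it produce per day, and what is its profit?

Tabulate TR − TC: Q=0: -77; Q=1: -70; Q=2: -50; Q=3: -30; Q=4: -23; Q=5: -43; Q=6: -94.
Profit is maximized at Q = 4. AVC there is 62/4 = $15.50 ≤ P, so producing beats shutting down (which would give -$77).

Q = 4; profit = -$23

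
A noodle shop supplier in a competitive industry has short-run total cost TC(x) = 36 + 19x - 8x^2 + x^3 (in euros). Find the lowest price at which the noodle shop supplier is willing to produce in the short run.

The firm shuts down when price falls below the minimum of average variable cost. AVC = VC/x = 19 - 8x + x^2.
dAVC/dx = -8 + 2x = 0 gives x = 4. min AVC = 19 - 8·4 + 4^2 = 3.
So the shutdown price is €3.

€3 per unit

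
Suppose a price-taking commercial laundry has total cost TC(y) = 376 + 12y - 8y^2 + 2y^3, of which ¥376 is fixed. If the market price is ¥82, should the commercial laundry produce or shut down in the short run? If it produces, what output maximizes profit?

Strip out fixed cost: VC = 12y - 8y^2 + 2y^3. Then AVC = 12 - 8y + 2y^2 and MC = 12 - 16y + 6y^2.
AVC is minimized where dAVC/dy = -8 + 4y = 0, at y = 2; min AVC = 12 - 8·2 + 2·2^2 = ¥4.
Because ¥82 ≥ ¥4, revenue can cover variable cost; the firm operates.
Set P = MC: 82 = 12 - 16y + 6y^2 → -70 - 16y + 6y^2 = 0. The roots are y = -7/3 and y = 5; the profit-maximizing output is on the rising part of MC, so y* = 5.
Check: AVC at y = 5 is ¥22 ≤ P, so revenue covers variable cost.
Profit = P·y − TC = 82·5 − 486 = -¥76, a loss, but smaller than the ¥376 fixed cost the firm would lose by shutting down.

Produce at y = 5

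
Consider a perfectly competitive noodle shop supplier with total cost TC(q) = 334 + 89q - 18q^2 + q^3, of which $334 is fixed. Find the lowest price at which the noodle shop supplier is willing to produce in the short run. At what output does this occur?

$8 per unit, at q = 9

Short-run supply begins at min AVC. From VC = 89q - 18q^2 + q^3, AVC = 89 - 18q + q^2.
At the minimum of AVC, MC = AVC. MC = 89 - 36q + 3q^2; setting MC = AVC gives 2q^2 - 18q = 0, so q = 9. min AVC = 8.
The firm shuts down for any P below $8.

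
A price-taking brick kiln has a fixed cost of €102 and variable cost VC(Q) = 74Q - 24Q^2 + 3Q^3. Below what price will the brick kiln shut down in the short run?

€26 per unit

The firm shuts down when price falls below the minimum of average variable cost. AVC = VC/Q = 74 - 24Q + 3Q^2.
At the minimum of AVC, MC = AVC. MC = 74 - 48Q + 9Q^2; setting MC = AVC gives 6Q^2 - 24Q = 0, so Q = 4. min AVC = 26.
So the shutdown price is €26.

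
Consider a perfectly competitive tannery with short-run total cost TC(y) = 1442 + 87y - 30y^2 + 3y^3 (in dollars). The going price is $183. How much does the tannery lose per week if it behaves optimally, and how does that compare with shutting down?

Profit = -$290 at y = 8

AVC = 87 - 30y + 3y^2 has its minimum $12 at y = 5; price $183 clears that bar, so the firm operates.
MC = 87 - 60y + 9y^2. Setting P = MC and taking the root on the rising branch gives y* = 8.
TR = 183·8 = 1464. TC = 1442 + 312 = 1754. Profit = 1464 − 1754 = -$290.
That loss of $290 beats the $1442 the firm would lose by shutting down; producing recovers $1152 of fixed cost.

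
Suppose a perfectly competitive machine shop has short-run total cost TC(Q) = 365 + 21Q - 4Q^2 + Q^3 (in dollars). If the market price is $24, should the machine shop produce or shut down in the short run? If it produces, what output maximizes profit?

Produce at Q = 3

Variable cost is VC = 21Q - 4Q^2 + Q^3, so AVC = VC/Q = 21 - 4Q + Q^2 and MC = dTC/dQ = 21 - 8Q + 3Q^2.
AVC hits its minimum where MC = AVC, at Q = 2, giving min AVC = 21 - 4·2 + 2^2 = $17.
P = $24 exceeds min AVC = $17, so the firm stays open.
Set P = MC: 24 = 21 - 8Q + 3Q^2 → -3 - 8Q + 3Q^2 = 0. The roots are Q = -1/3 and Q = 3; the profit-maximizing output is on the rising part of MC, so Q* = 3.
Check: AVC at Q = 3 is $18 ≤ P, so revenue covers variable cost.
Profit = P·Q − TC = 24·3 − 419 = -$347, a loss, but smaller than the $365 fixed cost the firm would lose by shutting down.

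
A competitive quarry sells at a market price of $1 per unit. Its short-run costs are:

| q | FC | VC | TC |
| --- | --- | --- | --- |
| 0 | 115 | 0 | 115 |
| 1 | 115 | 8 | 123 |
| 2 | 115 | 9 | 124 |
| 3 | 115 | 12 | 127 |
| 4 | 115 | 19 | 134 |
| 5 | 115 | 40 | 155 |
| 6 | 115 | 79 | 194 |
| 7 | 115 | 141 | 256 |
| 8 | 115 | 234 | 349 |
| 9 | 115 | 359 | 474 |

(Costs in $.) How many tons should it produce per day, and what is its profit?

Compute π = P·q − TC at each output: q=0: -115; q=1: -122; q=2: -122; q=3: -124; q=4: -130; q=5: -150; q=6: -188; q=7: -249; q=8: -341; q=9: -465.
Profit is highest at q = 0. Equivalently, the lowest AVC in the table is 12/3 ≈ $4 at q = 3, and P = $1 falls below it — price never covers variable cost, so the firm shuts down and loses only its fixed cost.

q = 0 (shut down); profit = -$115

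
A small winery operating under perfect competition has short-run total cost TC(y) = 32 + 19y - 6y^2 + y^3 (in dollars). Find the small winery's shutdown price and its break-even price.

Shutdown price = $10; break-even price = $19

AVC = 19 - 6y + y^2; minimized at y = 3, giving min AVC = $10. That is the shutdown price.
ATC = 32/y + 19 - 6y + y^2. Setting dATC/dy = −32/y^2 − 6 + 2y = 0 gives y = 4 (since 2·4^3 − 6·4^2 = 32).
min ATC = 32/4 + 19 − 6·4 + 4^2 = $19. That is the break-even price.
For $10 ≤ P < $19 the firm produces at a loss; below $10 it shuts down.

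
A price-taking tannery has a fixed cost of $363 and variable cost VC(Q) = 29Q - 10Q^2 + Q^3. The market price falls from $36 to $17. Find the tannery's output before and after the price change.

Output falls from 7 to 6

AVC = 29 - 10Q + Q^2, minimized at Q = 5 where min AVC = $4. MC = 29 - 20Q + 3Q^2.
With P = $36 above the shutdown price, P = MC gives Q = 7.
At P = $17 ≥ min AVC, set P = MC: Q = 6. The firm stays open but cuts output.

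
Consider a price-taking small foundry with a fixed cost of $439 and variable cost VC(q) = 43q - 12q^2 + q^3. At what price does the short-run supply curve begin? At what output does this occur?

Short-run supply begins at min AVC. From VC = 43q - 12q^2 + q^3, AVC = 43 - 12q + q^2.
dAVC/dq = -12 + 2q = 0 gives q = 6. min AVC = 43 - 12·6 + 6^2 = 7.
For P < $7 the firm produces nothing.

$7 per unit, at q = 6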